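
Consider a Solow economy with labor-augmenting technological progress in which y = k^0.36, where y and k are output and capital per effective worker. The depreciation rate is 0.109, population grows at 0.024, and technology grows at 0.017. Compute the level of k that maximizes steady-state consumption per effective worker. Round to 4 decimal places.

k_gold ≈ 3.9272

n + g + δ = 0.024 + 0.017 + 0.109 = 0.15.
Setting f'(k) = n+g+δ gives 0.36·k^(0.36−1) = 0.15, hence k_gold = (0.36/0.15)^(1/0.64) ≈ 3.9272.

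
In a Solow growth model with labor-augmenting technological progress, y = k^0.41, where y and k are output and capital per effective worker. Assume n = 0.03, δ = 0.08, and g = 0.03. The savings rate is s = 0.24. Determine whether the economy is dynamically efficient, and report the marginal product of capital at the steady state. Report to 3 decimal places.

dynamically efficient; MPK ≈ 0.239

Break-even investment rate: n + g + δ = 0.03 + 0.03 + 0.08 = 0.14.
Steady-state k*: s·k^0.41 = 0.14·k gives k* = (0.24/0.14)^(1/0.59) ≈ 2.4932.
MPK = 0.41·2.4932^(-0.59) ≈ 0.2392.
MPK > n+g+δ = 0.14, so the economy is dynamically efficient (under-saving).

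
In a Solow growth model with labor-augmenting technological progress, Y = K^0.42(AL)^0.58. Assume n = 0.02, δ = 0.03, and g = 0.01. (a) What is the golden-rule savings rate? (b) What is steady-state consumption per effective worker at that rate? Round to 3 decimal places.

(a) s_gold = 0.420; (b) c_gold ≈ 2.374

Capital per effective worker breaks even when investment replaces (n + g + δ)·k; here n + g + δ = 0.06.
For Cobb-Douglas, s_gold equals capital's share: s_gold = 0.42.
At the golden rule the marginal product of capital equals n+g+δ: 0.42·k^(0.42−1) = 0.06. Solving, k_gold = (0.42/0.06)^(1/0.58) ≈ 28.6461.
y_gold = 28.6461^0.42 ≈ 4.0923; c_gold = (1−0.42)·y_gold ≈ 2.3735.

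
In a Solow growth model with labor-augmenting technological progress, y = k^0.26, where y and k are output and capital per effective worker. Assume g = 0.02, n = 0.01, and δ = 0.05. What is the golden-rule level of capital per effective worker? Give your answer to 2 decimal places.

The effective depreciation rate is n + g + δ = 0.01 + 0.02 + 0.05 = 0.08.
At the golden rule the marginal product of capital equals n+g+δ: 0.26·k^(0.26−1) = 0.08. Solving, k_gold = (0.26/0.08)^(1/0.74) ≈ 4.9174.

k_gold ≈ 4.92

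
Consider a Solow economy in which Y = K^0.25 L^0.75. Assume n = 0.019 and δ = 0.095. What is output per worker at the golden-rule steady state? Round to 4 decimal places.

y_gold ≈ 1.2992

n + δ = 0.019 + 0.095 = 0.114.
Setting f'(k) = n+δ gives 0.25·k^(0.25−1) = 0.114, hence k_gold = (0.25/0.114)^(1/0.75) ≈ 2.8491.
Output: y_gold = k_gold^0.25 = 2.8491^0.25 ≈ 1.2992.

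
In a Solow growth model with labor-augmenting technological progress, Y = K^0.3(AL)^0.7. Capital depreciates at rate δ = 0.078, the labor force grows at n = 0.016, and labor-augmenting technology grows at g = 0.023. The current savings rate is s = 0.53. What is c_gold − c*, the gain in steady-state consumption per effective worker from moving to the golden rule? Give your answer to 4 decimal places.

The effective depreciation rate is n + g + δ = 0.016 + 0.023 + 0.078 = 0.117.
Current steady state (s = 0.53): k* = (0.53/0.117)^(1/0.7) ≈ 8.6551, y* = 8.6551^0.3 ≈ 1.9107, c* = (1−0.53)·1.9107 ≈ 0.8980.
Maximizing c = f(k) − (n+g+δ)·k gives f'(k) = n+g+δ, i.e. 0.3·k^(0.3−1) = 0.117, so k_gold = (0.3/0.117)^(1/0.7) ≈ 3.8388.
y_gold = 3.8388^0.3 ≈ 1.4971, c_gold = y_gold − 0.117·k_gold ≈ 1.0480.
Gain: Δc = 1.0480 − 0.8980 ≈ 0.1500.

Δc ≈ 0.1500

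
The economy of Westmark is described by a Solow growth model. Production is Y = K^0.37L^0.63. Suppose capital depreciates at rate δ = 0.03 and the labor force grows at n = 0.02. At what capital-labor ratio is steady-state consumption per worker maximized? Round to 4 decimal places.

k_gold ≈ 23.9736

The effective depreciation rate is n + δ = 0.02 + 0.03 = 0.05.
At the golden rule the marginal product of capital equals n+δ: 0.37·k^(0.37−1) = 0.05. Solving, k_gold = (0.37/0.05)^(1/0.63) ≈ 23.9736.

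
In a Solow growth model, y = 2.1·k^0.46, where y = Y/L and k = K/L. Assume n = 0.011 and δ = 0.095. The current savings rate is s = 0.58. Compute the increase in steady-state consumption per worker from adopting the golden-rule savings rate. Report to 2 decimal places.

Break-even investment rate: n + δ = 0.011 + 0.095 = 0.106.
Current steady state (s = 0.58): k* = (0.58·2.1/0.106)^(1/0.54) ≈ 91.9592, y* = 2.1·91.9592^0.46 ≈ 16.8063, c* = (1−0.58)·16.8063 ≈ 7.0587.
At the golden rule the marginal product of capital equals n+δ: 0.46·2.1·k^(0.46−1) = 0.106. Solving, k_gold = (0.46·2.1/0.106)^(1/0.54) ≈ 59.8645.
y_gold = 2.1·59.8645^0.46 ≈ 13.7949, c_gold = y_gold − 0.106·k_gold ≈ 7.4492.
Gain: Δc = 7.4492 − 7.0587 ≈ 0.3906.

Δc ≈ 0.39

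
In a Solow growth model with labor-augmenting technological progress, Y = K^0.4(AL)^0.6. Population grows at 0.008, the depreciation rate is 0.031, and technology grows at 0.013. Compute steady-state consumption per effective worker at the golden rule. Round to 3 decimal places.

c_gold ≈ 2.338

Capital per effective worker breaks even when investment replaces (n + g + δ)·k; here n + g + δ = 0.052.
Golden rule sets MPK = n+g+δ: 0.4·k^(0.4−1) = 0.052, so k_gold = (0.4/0.052)^(1/0.6) ≈ 29.9751.
y_gold = 29.9751^0.4 ≈ 3.8968.
c_gold = y_gold − (n+g+δ)·k_gold = 3.8968 − 0.052·29.9751 ≈ 2.3381.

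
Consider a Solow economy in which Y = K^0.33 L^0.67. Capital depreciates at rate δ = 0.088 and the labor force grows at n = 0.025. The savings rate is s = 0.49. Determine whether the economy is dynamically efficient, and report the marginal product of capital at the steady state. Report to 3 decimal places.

Capital per worker breaks even when investment replaces (n + δ)·k; here n + δ = 0.113.
Steady-state k*: s·k^0.33 = 0.113·k gives k* = (0.49/0.113)^(1/0.67) ≈ 8.9314.
MPK = 0.33·8.9314^(-0.67) ≈ 0.0761.
MPK < n+δ = 0.113, so the economy is dynamically inefficient (over-saving).

dynamically inefficient; MPK ≈ 0.076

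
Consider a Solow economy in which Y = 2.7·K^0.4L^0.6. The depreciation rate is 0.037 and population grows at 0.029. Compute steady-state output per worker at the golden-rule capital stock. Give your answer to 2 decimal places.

Break-even investment rate: n + δ = 0.029 + 0.037 = 0.066.
Maximizing c = f(k) − (n+δ)·k gives f'(k) = n+δ, i.e. 0.4·2.7·k^(0.4−1) = 0.066, so k_gold = (0.4·2.7/0.066)^(1/0.6) ≈ 105.4710.
Output: y_gold = 2.7·k_gold^0.4 = 2.7·105.4710^0.4 ≈ 17.4027.

y_gold ≈ 17.40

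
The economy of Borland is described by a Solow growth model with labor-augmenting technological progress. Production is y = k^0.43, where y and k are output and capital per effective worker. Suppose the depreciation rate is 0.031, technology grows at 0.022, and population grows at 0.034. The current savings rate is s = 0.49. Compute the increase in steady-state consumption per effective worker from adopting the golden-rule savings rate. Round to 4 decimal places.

The effective depreciation rate is n + g + δ = 0.034 + 0.022 + 0.031 = 0.087.
Current steady state (s = 0.49): k* = (0.49/0.087)^(1/0.57) ≈ 20.7480, y* = 20.7480^0.43 ≈ 3.6838, c* = (1−0.49)·3.6838 ≈ 1.8788.
Golden rule sets MPK = n+g+δ: 0.43·k^(0.43−1) = 0.087, so k_gold = (0.43/0.087)^(1/0.57) ≈ 16.4989.
y_gold = 16.4989^0.43 ≈ 3.3381, c_gold = y_gold − 0.087·k_gold ≈ 1.9027.
Gain: Δc = 1.9027 − 1.8788 ≈ 0.0240.

Δc ≈ 0.0240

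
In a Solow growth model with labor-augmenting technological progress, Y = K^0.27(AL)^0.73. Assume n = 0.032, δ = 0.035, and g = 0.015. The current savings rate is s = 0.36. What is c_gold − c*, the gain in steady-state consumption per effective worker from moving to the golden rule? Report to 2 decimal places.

Δc ≈ 0.03

The effective depreciation rate is n + g + δ = 0.032 + 0.015 + 0.035 = 0.082.
Current steady state (s = 0.36): k* = (0.36/0.082)^(1/0.73) ≈ 7.5879, y* = 7.5879^0.27 ≈ 1.7284, c* = (1−0.36)·1.7284 ≈ 1.1061.
At the golden rule the marginal product of capital equals n+g+δ: 0.27·k^(0.27−1) = 0.082. Solving, k_gold = (0.27/0.082)^(1/0.73) ≈ 5.1165.
y_gold = 5.1165^0.27 ≈ 1.5539, c_gold = y_gold − 0.082·k_gold ≈ 1.1343.
Gain: Δc = 1.1343 − 1.1061 ≈ 0.0282.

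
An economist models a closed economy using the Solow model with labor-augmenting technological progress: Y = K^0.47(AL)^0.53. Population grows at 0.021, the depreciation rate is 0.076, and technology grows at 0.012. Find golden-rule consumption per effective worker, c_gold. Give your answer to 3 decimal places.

Capital per effective worker breaks even when investment replaces (n + g + δ)·k; here n + g + δ = 0.109.
Golden rule sets MPK = n+g+δ: 0.47·k^(0.47−1) = 0.109, so k_gold = (0.47/0.109)^(1/0.53) ≈ 15.7577.
y_gold = 15.7577^0.47 ≈ 3.6544.
c_gold = y_gold − (n+g+δ)·k_gold = 3.6544 − 0.109·15.7577 ≈ 1.9369.

c_gold ≈ 1.937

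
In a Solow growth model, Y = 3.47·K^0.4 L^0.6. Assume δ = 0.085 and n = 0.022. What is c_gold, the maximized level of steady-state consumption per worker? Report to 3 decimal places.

The effective depreciation rate is n + δ = 0.022 + 0.085 = 0.107.
Maximizing c = f(k) − (n+δ)·k gives f'(k) = n+δ, i.e. 0.4·3.47·k^(0.4−1) = 0.107, so k_gold = (0.4·3.47/0.107)^(1/0.6) ≈ 71.6159.
y_gold = 3.47·71.6159^0.4 ≈ 19.1573.
c_gold = y_gold − (n+δ)·k_gold = 19.1573 − 0.107·71.6159 ≈ 11.4944.

c_gold ≈ 11.494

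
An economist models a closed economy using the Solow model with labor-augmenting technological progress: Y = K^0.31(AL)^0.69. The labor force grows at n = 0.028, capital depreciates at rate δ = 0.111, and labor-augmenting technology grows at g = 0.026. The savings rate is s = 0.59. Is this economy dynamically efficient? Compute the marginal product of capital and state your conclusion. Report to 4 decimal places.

Break-even investment rate: n + g + δ = 0.028 + 0.026 + 0.111 = 0.165.
Steady-state k*: s·k^0.31 = 0.165·k gives k* = (0.59/0.165)^(1/0.69) ≈ 6.3384.
MPK = 0.31·6.3384^(-0.69) ≈ 0.0867.
MPK < n+g+δ = 0.165, so the economy is dynamically inefficient (over-saving).

dynamically inefficient; MPK ≈ 0.0867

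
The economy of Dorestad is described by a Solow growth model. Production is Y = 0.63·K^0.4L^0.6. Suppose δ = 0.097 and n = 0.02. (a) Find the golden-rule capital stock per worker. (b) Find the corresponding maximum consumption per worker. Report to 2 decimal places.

(a) k_gold ≈ 3.59; (b) c_gold ≈ 0.63

The effective depreciation rate is n + δ = 0.02 + 0.097 = 0.117.
Golden rule sets MPK = n+δ: 0.4·0.63·k^(0.4−1) = 0.117, so k_gold = (0.4·0.63/0.117)^(1/0.6) ≈ 3.5922.
y_gold = 0.63·3.5922^0.4 ≈ 1.0507; c_gold = y_gold − 0.117·k_gold ≈ 0.6304.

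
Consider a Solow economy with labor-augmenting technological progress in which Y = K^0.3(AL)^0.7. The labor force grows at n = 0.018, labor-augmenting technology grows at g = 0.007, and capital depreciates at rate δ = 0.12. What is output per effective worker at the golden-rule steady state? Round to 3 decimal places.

Capital per effective worker breaks even when investment replaces (n + g + δ)·k; here n + g + δ = 0.145.
Setting f'(k) = n+g+δ gives 0.3·k^(0.3−1) = 0.145, hence k_gold = (0.3/0.145)^(1/0.7) ≈ 2.8254.
Output: y_gold = k_gold^0.3 = 2.8254^0.3 ≈ 1.3656.

y_gold ≈ 1.366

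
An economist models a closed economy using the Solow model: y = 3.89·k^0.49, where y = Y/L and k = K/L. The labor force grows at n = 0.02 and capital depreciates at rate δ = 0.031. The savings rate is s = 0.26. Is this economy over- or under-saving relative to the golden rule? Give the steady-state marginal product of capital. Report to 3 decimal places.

under-saving; MPK ≈ 0.096

The effective depreciation rate is n + δ = 0.02 + 0.031 = 0.051.
Steady-state k*: s·A·k^0.49 = 0.051·k gives k* = (0.26·3.89/0.051)^(1/0.51) ≈ 349.8074.
MPK = 0.49·3.89·349.8074^(-0.51) ≈ 0.0961.
MPK > n+δ = 0.051, so the economy is dynamically efficient (under-saving).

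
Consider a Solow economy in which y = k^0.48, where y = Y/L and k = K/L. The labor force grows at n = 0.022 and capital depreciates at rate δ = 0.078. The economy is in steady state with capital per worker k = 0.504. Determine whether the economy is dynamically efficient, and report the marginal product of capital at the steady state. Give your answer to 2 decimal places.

dynamically efficient; MPK ≈ 0.69

Break-even investment rate: n + δ = 0.022 + 0.078 = 0.1.
MPK = 0.48·k^(0.48−1) = 0.48·0.504^(-0.52) ≈ 0.6855.
MPK > 0.1, so the economy is dynamically efficient (under-saving).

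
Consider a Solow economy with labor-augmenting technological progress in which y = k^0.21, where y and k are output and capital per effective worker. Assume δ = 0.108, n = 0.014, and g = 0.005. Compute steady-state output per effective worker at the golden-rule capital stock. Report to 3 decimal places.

y_gold ≈ 1.143

Capital per effective worker breaks even when investment replaces (n + g + δ)·k; here n + g + δ = 0.127.
At the golden rule the marginal product of capital equals n+g+δ: 0.21·k^(0.21−1) = 0.127. Solving, k_gold = (0.21/0.127)^(1/0.79) ≈ 1.8901.
Output: y_gold = k_gold^0.21 = 1.8901^0.21 ≈ 1.1430.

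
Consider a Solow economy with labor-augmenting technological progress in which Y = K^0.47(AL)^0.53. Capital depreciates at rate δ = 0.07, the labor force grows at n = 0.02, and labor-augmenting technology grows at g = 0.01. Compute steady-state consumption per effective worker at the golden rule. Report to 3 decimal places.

c_gold ≈ 2.091

Capital per effective worker breaks even when investment replaces (n + g + δ)·k; here n + g + δ = 0.1.
At the golden rule the marginal product of capital equals n+g+δ: 0.47·k^(0.47−1) = 0.1. Solving, k_gold = (0.47/0.1)^(1/0.53) ≈ 18.5400.
y_gold = 18.5400^0.47 ≈ 3.9447.
c_gold = y_gold − (n+g+δ)·k_gold = 3.9447 − 0.1·18.5400 ≈ 2.0907.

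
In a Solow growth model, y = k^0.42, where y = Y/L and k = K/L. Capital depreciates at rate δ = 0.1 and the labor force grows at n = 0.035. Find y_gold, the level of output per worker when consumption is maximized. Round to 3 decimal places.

Break-even investment rate: n + δ = 0.035 + 0.1 = 0.135.
At the golden rule the marginal product of capital equals n+δ: 0.42·k^(0.42−1) = 0.135. Solving, k_gold = (0.42/0.135)^(1/0.58) ≈ 7.0771.
Output: y_gold = k_gold^0.42 = 7.0771^0.42 ≈ 2.2748.

y_gold ≈ 2.275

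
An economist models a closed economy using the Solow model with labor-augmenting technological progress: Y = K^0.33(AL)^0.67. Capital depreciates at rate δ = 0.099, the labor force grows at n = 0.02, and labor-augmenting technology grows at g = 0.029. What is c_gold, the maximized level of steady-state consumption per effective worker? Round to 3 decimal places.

c_gold ≈ 0.994

Capital per effective worker breaks even when investment replaces (n + g + δ)·k; here n + g + δ = 0.148.
Maximizing c = f(k) − (n+g+δ)·k gives f'(k) = n+g+δ, i.e. 0.33·k^(0.33−1) = 0.148, so k_gold = (0.33/0.148)^(1/0.67) ≈ 3.3096.
y_gold = 3.3096^0.33 ≈ 1.4843.
c_gold = y_gold − (n+g+δ)·k_gold = 1.4843 − 0.148·3.3096 ≈ 0.9945.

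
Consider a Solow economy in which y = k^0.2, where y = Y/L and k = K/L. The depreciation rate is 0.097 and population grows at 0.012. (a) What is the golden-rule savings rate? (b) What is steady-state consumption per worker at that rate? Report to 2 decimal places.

n + δ = 0.012 + 0.097 = 0.109.
For Cobb-Douglas, s_gold equals capital's share: s_gold = 0.2.
Setting f'(k) = n+δ gives 0.2·k^(0.2−1) = 0.109, hence k_gold = (0.2/0.109)^(1/0.8) ≈ 2.1355.
y_gold = 2.1355^0.2 ≈ 1.1639; c_gold = (1−0.2)·y_gold ≈ 0.9311.

(a) s_gold = 0.20; (b) c_gold ≈ 0.93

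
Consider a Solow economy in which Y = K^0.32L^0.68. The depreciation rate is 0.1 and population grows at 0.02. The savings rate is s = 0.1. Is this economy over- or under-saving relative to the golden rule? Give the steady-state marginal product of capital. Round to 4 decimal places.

The effective depreciation rate is n + δ = 0.02 + 0.1 = 0.12.
Steady-state k*: s·k^0.32 = 0.12·k gives k* = (0.1/0.12)^(1/0.68) ≈ 0.7648.
MPK = 0.32·0.7648^(-0.68) ≈ 0.3840.
MPK > n+δ = 0.12, so the economy is dynamically efficient (under-saving).

under-saving; MPK ≈ 0.3840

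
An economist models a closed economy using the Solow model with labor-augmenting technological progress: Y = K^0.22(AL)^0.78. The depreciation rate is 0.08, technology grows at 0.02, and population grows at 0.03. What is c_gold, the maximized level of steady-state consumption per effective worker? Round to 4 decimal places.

Capital per effective worker breaks even when investment replaces (n + g + δ)·k; here n + g + δ = 0.13.
Setting f'(k) = n+g+δ gives 0.22·k^(0.22−1) = 0.13, hence k_gold = (0.22/0.13)^(1/0.78) ≈ 1.9630.
y_gold = 1.9630^0.22 ≈ 1.1600.
c_gold = y_gold − (n+g+δ)·k_gold = 1.1600 − 0.13·1.9630 ≈ 0.9048.

c_gold ≈ 0.9048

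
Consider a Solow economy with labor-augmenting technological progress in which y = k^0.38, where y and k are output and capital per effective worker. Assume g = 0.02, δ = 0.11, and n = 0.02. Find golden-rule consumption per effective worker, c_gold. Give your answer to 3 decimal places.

c_gold ≈ 1.096

n + g + δ = 0.02 + 0.02 + 0.11 = 0.15.
Setting f'(k) = n+g+δ gives 0.38·k^(0.38−1) = 0.15, hence k_gold = (0.38/0.15)^(1/0.62) ≈ 4.4783.
y_gold = 4.4783^0.38 ≈ 1.7678.
c_gold = y_gold − (n+g+δ)·k_gold = 1.7678 − 0.15·4.4783 ≈ 1.0960.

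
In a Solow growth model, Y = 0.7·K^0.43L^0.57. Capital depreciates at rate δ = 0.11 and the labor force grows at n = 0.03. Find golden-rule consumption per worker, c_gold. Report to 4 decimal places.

n + δ = 0.03 + 0.11 = 0.14.
At the golden rule the marginal product of capital equals n+δ: 0.43·0.7·k^(0.43−1) = 0.14. Solving, k_gold = (0.43·0.7/0.14)^(1/0.57) ≈ 3.8302.
y_gold = 0.7·3.8302^0.43 ≈ 1.2471.
c_gold = y_gold − (n+δ)·k_gold = 1.2471 − 0.14·3.8302 ≈ 0.7108.

c_gold ≈ 0.7108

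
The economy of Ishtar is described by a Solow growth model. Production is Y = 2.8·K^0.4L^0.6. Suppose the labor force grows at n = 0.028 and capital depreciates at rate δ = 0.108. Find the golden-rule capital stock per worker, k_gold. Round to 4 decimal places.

n + δ = 0.028 + 0.108 = 0.136.
Setting f'(k) = n+δ gives 0.4·2.8·k^(0.4−1) = 0.136, hence k_gold = (0.4·2.8/0.136)^(1/0.6) ≈ 33.5840.

k_gold ≈ 33.5840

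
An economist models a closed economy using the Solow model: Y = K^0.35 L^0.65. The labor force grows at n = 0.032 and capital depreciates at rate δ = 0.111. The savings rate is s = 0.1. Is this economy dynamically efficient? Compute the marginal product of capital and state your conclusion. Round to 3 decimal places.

n + δ = 0.032 + 0.111 = 0.143.
Steady-state k*: s·k^0.35 = 0.143·k gives k* = (0.1/0.143)^(1/0.65) ≈ 0.5768.
MPK = 0.35·0.5768^(-0.65) ≈ 0.5005.
MPK > n+δ = 0.143, so the economy is dynamically efficient (under-saving).

dynamically efficient; MPK ≈ 0.500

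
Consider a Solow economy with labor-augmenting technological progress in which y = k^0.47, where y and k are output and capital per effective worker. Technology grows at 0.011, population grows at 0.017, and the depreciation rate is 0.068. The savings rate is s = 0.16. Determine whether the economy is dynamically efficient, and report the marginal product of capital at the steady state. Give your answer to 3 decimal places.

dynamically efficient; MPK ≈ 0.282

Break-even investment rate: n + g + δ = 0.017 + 0.011 + 0.068 = 0.096.
Steady-state k*: s·k^0.47 = 0.096·k gives k* = (0.16/0.096)^(1/0.53) ≈ 2.6217.
MPK = 0.47·2.6217^(-0.53) ≈ 0.2820.
MPK > n+g+δ = 0.096, so the economy is dynamically efficient (under-saving).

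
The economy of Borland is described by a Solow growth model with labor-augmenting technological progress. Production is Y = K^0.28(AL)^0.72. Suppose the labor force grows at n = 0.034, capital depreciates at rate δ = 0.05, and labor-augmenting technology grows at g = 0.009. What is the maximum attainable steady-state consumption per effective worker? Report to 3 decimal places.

c_gold ≈ 1.105

The effective depreciation rate is n + g + δ = 0.034 + 0.009 + 0.05 = 0.093.
At the golden rule the marginal product of capital equals n+g+δ: 0.28·k^(0.28−1) = 0.093. Solving, k_gold = (0.28/0.093)^(1/0.72) ≈ 4.6220.
y_gold = 4.6220^0.28 ≈ 1.5352.
c_gold = y_gold − (n+g+δ)·k_gold = 1.5352 − 0.093·4.6220 ≈ 1.1053.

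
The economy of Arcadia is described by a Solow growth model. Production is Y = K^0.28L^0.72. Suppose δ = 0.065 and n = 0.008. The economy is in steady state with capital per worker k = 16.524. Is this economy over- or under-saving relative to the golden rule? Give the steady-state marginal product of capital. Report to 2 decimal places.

over-saving; MPK ≈ 0.04

n + δ = 0.008 + 0.065 = 0.073.
MPK = 0.28·k^(0.28−1) = 0.28·16.524^(-0.72) ≈ 0.0372.
MPK < 0.073, so the economy is dynamically inefficient (over-saving).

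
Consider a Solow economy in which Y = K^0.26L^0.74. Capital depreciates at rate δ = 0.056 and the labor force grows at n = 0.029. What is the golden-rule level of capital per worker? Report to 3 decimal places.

k_gold ≈ 4.531

The effective depreciation rate is n + δ = 0.029 + 0.056 = 0.085.
Golden rule sets MPK = n+δ: 0.26·k^(0.26−1) = 0.085, so k_gold = (0.26/0.085)^(1/0.74) ≈ 4.5306.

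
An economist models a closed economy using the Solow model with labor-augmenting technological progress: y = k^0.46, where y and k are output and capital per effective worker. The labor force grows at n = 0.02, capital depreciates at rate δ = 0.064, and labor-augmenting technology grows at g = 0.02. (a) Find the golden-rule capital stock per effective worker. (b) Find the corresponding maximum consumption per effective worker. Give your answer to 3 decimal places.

(a) k_gold ≈ 15.696; (b) c_gold ≈ 1.916

n + g + δ = 0.02 + 0.02 + 0.064 = 0.104.
Setting f'(k) = n+g+δ gives 0.46·k^(0.46−1) = 0.104, hence k_gold = (0.46/0.104)^(1/0.54) ≈ 15.6959.
y_gold = 15.6959^0.46 ≈ 3.5486; c_gold = y_gold − 0.104·k_gold ≈ 1.9163.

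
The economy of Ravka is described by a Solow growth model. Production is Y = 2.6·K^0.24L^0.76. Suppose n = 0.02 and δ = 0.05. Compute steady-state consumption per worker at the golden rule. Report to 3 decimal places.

Break-even investment rate: n + δ = 0.02 + 0.05 = 0.07.
Maximizing c = f(k) − (n+δ)·k gives f'(k) = n+δ, i.e. 0.24·2.6·k^(0.24−1) = 0.07, so k_gold = (0.24·2.6/0.07)^(1/0.76) ≈ 17.7875.
y_gold = 2.6·17.7875^0.24 ≈ 5.1880.
c_gold = y_gold − (n+δ)·k_gold = 5.1880 − 0.07·17.7875 ≈ 3.9429.

c_gold ≈ 3.943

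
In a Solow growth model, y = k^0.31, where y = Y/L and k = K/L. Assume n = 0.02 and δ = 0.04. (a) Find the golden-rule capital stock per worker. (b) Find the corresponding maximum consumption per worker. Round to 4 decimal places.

n + δ = 0.02 + 0.04 = 0.06.
Golden rule sets MPK = n+δ: 0.31·k^(0.31−1) = 0.06, so k_gold = (0.31/0.06)^(1/0.69) ≈ 10.8053.
y_gold = 10.8053^0.31 ≈ 2.0914; c_gold = y_gold − 0.06·k_gold ≈ 1.4430.

(a) k_gold ≈ 10.8053; (b) c_gold ≈ 1.4430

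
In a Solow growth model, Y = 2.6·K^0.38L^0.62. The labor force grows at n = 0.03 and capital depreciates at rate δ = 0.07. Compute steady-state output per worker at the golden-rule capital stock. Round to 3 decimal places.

n + δ = 0.03 + 0.07 = 0.1.
At the golden rule the marginal product of capital equals n+δ: 0.38·2.6·k^(0.38−1) = 0.1. Solving, k_gold = (0.38·2.6/0.1)^(1/0.62) ≈ 40.2204.
Output: y_gold = 2.6·k_gold^0.38 = 2.6·40.2204^0.38 ≈ 10.5843.

y_gold ≈ 10.584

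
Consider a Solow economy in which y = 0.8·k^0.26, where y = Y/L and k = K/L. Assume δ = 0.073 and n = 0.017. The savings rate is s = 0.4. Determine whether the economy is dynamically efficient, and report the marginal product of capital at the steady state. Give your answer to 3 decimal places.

The effective depreciation rate is n + δ = 0.017 + 0.073 = 0.09.
Steady-state k*: s·A·k^0.26 = 0.09·k gives k* = (0.4·0.8/0.09)^(1/0.74) ≈ 5.5523.
MPK = 0.26·0.8·5.5523^(-0.74) ≈ 0.0585.
MPK < n+δ = 0.09, so the economy is dynamically inefficient (over-saving).

dynamically inefficient; MPK ≈ 0.058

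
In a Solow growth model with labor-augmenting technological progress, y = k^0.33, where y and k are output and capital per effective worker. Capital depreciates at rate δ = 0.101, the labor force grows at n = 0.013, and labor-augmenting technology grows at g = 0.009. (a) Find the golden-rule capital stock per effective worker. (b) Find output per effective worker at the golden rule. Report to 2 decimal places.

(a) k_gold ≈ 4.36; (b) y_gold ≈ 1.63

Capital per effective worker breaks even when investment replaces (n + g + δ)·k; here n + g + δ = 0.123.
At the golden rule the marginal product of capital equals n+g+δ: 0.33·k^(0.33−1) = 0.123. Solving, k_gold = (0.33/0.123)^(1/0.67) ≈ 4.3623.
y_gold = 4.3623^0.33 ≈ 1.6259.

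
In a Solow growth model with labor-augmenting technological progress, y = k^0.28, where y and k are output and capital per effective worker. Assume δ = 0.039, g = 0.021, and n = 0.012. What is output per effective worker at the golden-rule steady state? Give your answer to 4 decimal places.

The effective depreciation rate is n + g + δ = 0.012 + 0.021 + 0.039 = 0.072.
Setting f'(k) = n+g+δ gives 0.28·k^(0.28−1) = 0.072, hence k_gold = (0.28/0.072)^(1/0.72) ≈ 6.5948.
Output: y_gold = k_gold^0.28 = 6.5948^0.28 ≈ 1.6958.

y_gold ≈ 1.6958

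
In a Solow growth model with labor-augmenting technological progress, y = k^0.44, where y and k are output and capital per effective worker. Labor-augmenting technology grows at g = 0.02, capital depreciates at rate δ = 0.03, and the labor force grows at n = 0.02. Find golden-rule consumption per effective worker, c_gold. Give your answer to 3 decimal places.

c_gold ≈ 2.374

Capital per effective worker breaks even when investment replaces (n + g + δ)·k; here n + g + δ = 0.07.
Maximizing c = f(k) − (n+g+δ)·k gives f'(k) = n+g+δ, i.e. 0.44·k^(0.44−1) = 0.07, so k_gold = (0.44/0.07)^(1/0.56) ≈ 26.6461.
y_gold = 26.6461^0.44 ≈ 4.2391.
c_gold = y_gold − (n+g+δ)·k_gold = 4.2391 − 0.07·26.6461 ≈ 2.3739.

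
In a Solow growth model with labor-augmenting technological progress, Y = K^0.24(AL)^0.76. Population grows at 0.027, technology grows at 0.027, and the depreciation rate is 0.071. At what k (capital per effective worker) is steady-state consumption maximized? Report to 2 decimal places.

k_gold ≈ 2.36

The effective depreciation rate is n + g + δ = 0.027 + 0.027 + 0.071 = 0.125.
Golden rule sets MPK = n+g+δ: 0.24·k^(0.24−1) = 0.125, so k_gold = (0.24/0.125)^(1/0.76) ≈ 2.3592.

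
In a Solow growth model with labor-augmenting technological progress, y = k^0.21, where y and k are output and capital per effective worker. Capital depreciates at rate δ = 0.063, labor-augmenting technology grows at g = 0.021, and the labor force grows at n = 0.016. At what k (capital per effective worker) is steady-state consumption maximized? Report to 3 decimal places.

k_gold ≈ 2.558

n + g + δ = 0.016 + 0.021 + 0.063 = 0.1.
Maximizing c = f(k) − (n+g+δ)·k gives f'(k) = n+g+δ, i.e. 0.21·k^(0.21−1) = 0.1, so k_gold = (0.21/0.1)^(1/0.79) ≈ 2.5578.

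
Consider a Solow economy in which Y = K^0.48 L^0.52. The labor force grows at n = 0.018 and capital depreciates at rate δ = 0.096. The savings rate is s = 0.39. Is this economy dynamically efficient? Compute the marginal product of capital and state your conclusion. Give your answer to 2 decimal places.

n + δ = 0.018 + 0.096 = 0.114.
Steady-state k*: s·k^0.48 = 0.114·k gives k* = (0.39/0.114)^(1/0.52) ≈ 10.6471.
MPK = 0.48·10.6471^(-0.52) ≈ 0.1403.
MPK > n+δ = 0.114, so the economy is dynamically efficient (under-saving).

dynamically efficient; MPK ≈ 0.14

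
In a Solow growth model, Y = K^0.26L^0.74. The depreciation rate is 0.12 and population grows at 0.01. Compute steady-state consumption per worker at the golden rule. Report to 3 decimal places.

Capital per worker breaks even when investment replaces (n + δ)·k; here n + δ = 0.13.
At the golden rule the marginal product of capital equals n+δ: 0.26·k^(0.26−1) = 0.13. Solving, k_gold = (0.26/0.13)^(1/0.74) ≈ 2.5515.
y_gold = 2.5515^0.26 ≈ 1.2758.
c_gold = y_gold − (n+δ)·k_gold = 1.2758 − 0.13·2.5515 ≈ 0.9441.

c_gold ≈ 0.944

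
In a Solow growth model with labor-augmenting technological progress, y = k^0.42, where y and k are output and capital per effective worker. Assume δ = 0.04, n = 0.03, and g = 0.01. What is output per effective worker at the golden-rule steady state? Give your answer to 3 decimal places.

The effective depreciation rate is n + g + δ = 0.03 + 0.01 + 0.04 = 0.08.
Golden rule sets MPK = n+g+δ: 0.42·k^(0.42−1) = 0.08, so k_gold = (0.42/0.08)^(1/0.58) ≈ 17.4443.
Output: y_gold = k_gold^0.42 = 17.4443^0.42 ≈ 3.3227.

y_gold ≈ 3.323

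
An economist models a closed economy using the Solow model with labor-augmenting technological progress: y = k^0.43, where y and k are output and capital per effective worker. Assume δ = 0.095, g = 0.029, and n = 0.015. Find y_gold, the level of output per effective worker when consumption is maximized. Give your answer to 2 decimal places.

y_gold ≈ 2.34

Capital per effective worker breaks even when investment replaces (n + g + δ)·k; here n + g + δ = 0.139.
Setting f'(k) = n+g+δ gives 0.43·k^(0.43−1) = 0.139, hence k_gold = (0.43/0.139)^(1/0.57) ≈ 7.2518.
Output: y_gold = k_gold^0.43 = 7.2518^0.43 ≈ 2.3442.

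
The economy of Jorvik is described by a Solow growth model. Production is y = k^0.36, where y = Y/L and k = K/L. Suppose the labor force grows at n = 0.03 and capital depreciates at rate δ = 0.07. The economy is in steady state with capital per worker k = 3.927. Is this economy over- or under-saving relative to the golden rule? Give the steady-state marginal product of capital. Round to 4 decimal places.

under-saving; MPK ≈ 0.1500

The effective depreciation rate is n + δ = 0.03 + 0.07 = 0.1.
MPK = 0.36·k^(0.36−1) = 0.36·3.927^(-0.64) ≈ 0.1500.
MPK > 0.1, so the economy is dynamically efficient (under-saving).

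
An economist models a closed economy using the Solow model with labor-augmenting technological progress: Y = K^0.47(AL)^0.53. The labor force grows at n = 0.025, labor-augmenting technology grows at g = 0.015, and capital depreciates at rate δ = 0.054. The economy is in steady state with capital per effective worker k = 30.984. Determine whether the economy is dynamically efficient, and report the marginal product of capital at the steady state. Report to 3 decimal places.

dynamically inefficient; MPK ≈ 0.076

Break-even investment rate: n + g + δ = 0.025 + 0.015 + 0.054 = 0.094.
MPK = 0.47·k^(0.47−1) = 0.47·30.984^(-0.53) ≈ 0.0762.
MPK < 0.094, so the economy is dynamically inefficient (over-saving).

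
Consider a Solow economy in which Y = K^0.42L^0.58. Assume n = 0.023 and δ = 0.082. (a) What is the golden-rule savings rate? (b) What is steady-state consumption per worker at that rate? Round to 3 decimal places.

The effective depreciation rate is n + δ = 0.023 + 0.082 = 0.105.
For Cobb-Douglas, s_gold equals capital's share: s_gold = 0.42.
Golden rule sets MPK = n+δ: 0.42·k^(0.42−1) = 0.105, so k_gold = (0.42/0.105)^(1/0.58) ≈ 10.9153.
y_gold = 10.9153^0.42 ≈ 2.7288; c_gold = (1−0.42)·y_gold ≈ 1.5827.

(a) s_gold = 0.420; (b) c_gold ≈ 1.583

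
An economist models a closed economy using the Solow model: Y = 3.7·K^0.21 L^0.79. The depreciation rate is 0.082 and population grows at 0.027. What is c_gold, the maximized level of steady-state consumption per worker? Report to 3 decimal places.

The effective depreciation rate is n + δ = 0.027 + 0.082 = 0.109.
At the golden rule the marginal product of capital equals n+δ: 0.21·3.7·k^(0.21−1) = 0.109. Solving, k_gold = (0.21·3.7/0.109)^(1/0.79) ≈ 12.0154.
y_gold = 3.7·12.0154^0.21 ≈ 6.2366.
c_gold = y_gold − (n+δ)·k_gold = 6.2366 − 0.109·12.0154 ≈ 4.9269.

c_gold ≈ 4.927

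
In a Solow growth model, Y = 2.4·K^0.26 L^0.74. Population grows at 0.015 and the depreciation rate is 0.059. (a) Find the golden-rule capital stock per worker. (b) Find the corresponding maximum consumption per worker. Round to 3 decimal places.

(a) k_gold ≈ 17.836; (b) c_gold ≈ 3.756

Break-even investment rate: n + δ = 0.015 + 0.059 = 0.074.
Golden rule sets MPK = n+δ: 0.26·2.4·k^(0.26−1) = 0.074, so k_gold = (0.26·2.4/0.074)^(1/0.74) ≈ 17.8356.
y_gold = 2.4·17.8356^0.26 ≈ 5.0763; c_gold = y_gold − 0.074·k_gold ≈ 3.7565.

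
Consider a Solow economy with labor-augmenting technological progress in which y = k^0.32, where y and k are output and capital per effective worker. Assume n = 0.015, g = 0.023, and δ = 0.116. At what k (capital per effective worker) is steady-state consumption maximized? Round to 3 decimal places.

k_gold ≈ 2.932

The effective depreciation rate is n + g + δ = 0.015 + 0.023 + 0.116 = 0.154.
At the golden rule the marginal product of capital equals n+g+δ: 0.32·k^(0.32−1) = 0.154. Solving, k_gold = (0.32/0.154)^(1/0.68) ≈ 2.9316.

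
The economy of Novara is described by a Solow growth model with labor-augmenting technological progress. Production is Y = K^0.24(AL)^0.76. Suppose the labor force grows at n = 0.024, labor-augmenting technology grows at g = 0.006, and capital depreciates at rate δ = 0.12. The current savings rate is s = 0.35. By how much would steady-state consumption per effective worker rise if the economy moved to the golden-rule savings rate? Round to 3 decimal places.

Capital per effective worker breaks even when investment replaces (n + g + δ)·k; here n + g + δ = 0.15.
Current steady state (s = 0.35): k* = (0.35/0.15)^(1/0.76) ≈ 3.0492, y* = 3.0492^0.24 ≈ 1.3068, c* = (1−0.35)·1.3068 ≈ 0.8494.
At the golden rule the marginal product of capital equals n+g+δ: 0.24·k^(0.24−1) = 0.15. Solving, k_gold = (0.24/0.15)^(1/0.76) ≈ 1.8560.
y_gold = 1.8560^0.24 ≈ 1.1600, c_gold = y_gold − 0.15·k_gold ≈ 0.8816.
Gain: Δc = 0.8816 − 0.8494 ≈ 0.0322.

Δc ≈ 0.032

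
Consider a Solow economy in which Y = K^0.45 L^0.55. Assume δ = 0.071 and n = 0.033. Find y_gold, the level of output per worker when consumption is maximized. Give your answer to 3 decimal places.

Break-even investment rate: n + δ = 0.033 + 0.071 = 0.104.
Maximizing c = f(k) − (n+δ)·k gives f'(k) = n+δ, i.e. 0.45·k^(0.45−1) = 0.104, so k_gold = (0.45/0.104)^(1/0.55) ≈ 14.3446.
Output: y_gold = k_gold^0.45 = 14.3446^0.45 ≈ 3.3152.

y_gold ≈ 3.315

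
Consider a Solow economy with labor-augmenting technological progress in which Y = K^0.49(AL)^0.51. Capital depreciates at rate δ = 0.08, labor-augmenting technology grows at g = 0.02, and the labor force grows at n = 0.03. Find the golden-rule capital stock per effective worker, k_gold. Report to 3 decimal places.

k_gold ≈ 13.487

n + g + δ = 0.03 + 0.02 + 0.08 = 0.13.
At the golden rule the marginal product of capital equals n+g+δ: 0.49·k^(0.49−1) = 0.13. Solving, k_gold = (0.49/0.13)^(1/0.51) ≈ 13.4868.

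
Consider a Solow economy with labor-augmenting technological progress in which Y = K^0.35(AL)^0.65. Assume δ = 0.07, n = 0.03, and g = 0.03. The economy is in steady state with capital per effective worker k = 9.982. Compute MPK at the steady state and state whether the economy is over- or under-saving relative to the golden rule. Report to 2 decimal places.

n + g + δ = 0.03 + 0.03 + 0.07 = 0.13.
MPK = 0.35·k^(0.35−1) = 0.35·9.982^(-0.65) ≈ 0.0784.
MPK < 0.13, so the economy is dynamically inefficient (over-saving).

over-saving; MPK ≈ 0.08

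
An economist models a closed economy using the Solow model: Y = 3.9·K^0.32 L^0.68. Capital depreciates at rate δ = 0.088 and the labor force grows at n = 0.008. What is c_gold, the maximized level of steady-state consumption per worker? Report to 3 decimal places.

The effective depreciation rate is n + δ = 0.008 + 0.088 = 0.096.
Maximizing c = f(k) − (n+δ)·k gives f'(k) = n+δ, i.e. 0.32·3.9·k^(0.32−1) = 0.096, so k_gold = (0.32·3.9/0.096)^(1/0.68) ≈ 43.4662.
y_gold = 3.9·43.4662^0.32 ≈ 13.0399.
c_gold = y_gold − (n+δ)·k_gold = 13.0399 − 0.096·43.4662 ≈ 8.8671.

c_gold ≈ 8.867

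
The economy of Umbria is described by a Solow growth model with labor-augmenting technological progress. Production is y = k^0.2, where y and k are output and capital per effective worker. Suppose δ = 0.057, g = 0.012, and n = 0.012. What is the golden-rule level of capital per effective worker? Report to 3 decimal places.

n + g + δ = 0.012 + 0.012 + 0.057 = 0.081.
Golden rule sets MPK = n+g+δ: 0.2·k^(0.2−1) = 0.081, so k_gold = (0.2/0.081)^(1/0.8) ≈ 3.0951.

k_gold ≈ 3.095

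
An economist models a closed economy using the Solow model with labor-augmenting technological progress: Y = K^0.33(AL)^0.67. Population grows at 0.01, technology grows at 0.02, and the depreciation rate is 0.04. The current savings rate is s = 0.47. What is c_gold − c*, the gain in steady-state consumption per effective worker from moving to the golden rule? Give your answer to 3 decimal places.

Δc ≈ 0.084

The effective depreciation rate is n + g + δ = 0.01 + 0.02 + 0.04 = 0.07.
Current steady state (s = 0.47): k* = (0.47/0.07)^(1/0.67) ≈ 17.1525, y* = 17.1525^0.33 ≈ 2.5546, c* = (1−0.47)·2.5546 ≈ 1.3540.
Golden rule sets MPK = n+g+δ: 0.33·k^(0.33−1) = 0.07, so k_gold = (0.33/0.07)^(1/0.67) ≈ 10.1181.
y_gold = 10.1181^0.33 ≈ 2.1463, c_gold = y_gold − 0.07·k_gold ≈ 1.4380.
Gain: Δc = 1.4380 − 1.3540 ≈ 0.0840.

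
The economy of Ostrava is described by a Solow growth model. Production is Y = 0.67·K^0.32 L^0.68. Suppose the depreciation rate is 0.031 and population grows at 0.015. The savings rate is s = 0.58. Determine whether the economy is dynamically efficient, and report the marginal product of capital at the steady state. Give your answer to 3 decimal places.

n + δ = 0.015 + 0.031 = 0.046.
Steady-state k*: s·A·k^0.32 = 0.046·k gives k* = (0.58·0.67/0.046)^(1/0.68) ≈ 23.0600.
MPK = 0.32·0.67·23.0600^(-0.68) ≈ 0.0254.
MPK < n+δ = 0.046, so the economy is dynamically inefficient (over-saving).

dynamically inefficient; MPK ≈ 0.025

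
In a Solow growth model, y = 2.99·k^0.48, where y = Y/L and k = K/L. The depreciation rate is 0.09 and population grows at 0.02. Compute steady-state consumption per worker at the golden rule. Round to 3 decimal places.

Capital per worker breaks even when investment replaces (n + δ)·k; here n + δ = 0.11.
Golden rule sets MPK = n+δ: 0.48·2.99·k^(0.48−1) = 0.11, so k_gold = (0.48·2.99/0.11)^(1/0.52) ≈ 139.7109.
y_gold = 2.99·139.7109^0.48 ≈ 32.0171.
c_gold = y_gold − (n+δ)·k_gold = 32.0171 − 0.11·139.7109 ≈ 16.6489.

c_gold ≈ 16.649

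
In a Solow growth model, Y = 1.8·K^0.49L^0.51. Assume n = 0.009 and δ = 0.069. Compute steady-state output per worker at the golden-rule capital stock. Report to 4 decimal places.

y_gold ≈ 18.5071

Break-even investment rate: n + δ = 0.009 + 0.069 = 0.078.
Maximizing c = f(k) − (n+δ)·k gives f'(k) = n+δ, i.e. 0.49·1.8·k^(0.49−1) = 0.078, so k_gold = (0.49·1.8/0.078)^(1/0.51) ≈ 116.2624.
Output: y_gold = 1.8·k_gold^0.49 = 1.8·116.2624^0.49 ≈ 18.5071.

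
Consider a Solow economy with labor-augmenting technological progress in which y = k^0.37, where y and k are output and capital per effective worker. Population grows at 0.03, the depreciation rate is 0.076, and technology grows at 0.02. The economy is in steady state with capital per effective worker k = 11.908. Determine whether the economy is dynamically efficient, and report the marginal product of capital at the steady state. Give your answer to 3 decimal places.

dynamically inefficient; MPK ≈ 0.078

Capital per effective worker breaks even when investment replaces (n + g + δ)·k; here n + g + δ = 0.126.
MPK = 0.37·k^(0.37−1) = 0.37·11.908^(-0.63) ≈ 0.0777.
MPK < 0.126, so the economy is dynamically inefficient (over-saving).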